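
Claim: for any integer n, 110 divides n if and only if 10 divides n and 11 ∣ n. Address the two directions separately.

The biconditional holds.

[⇒] If 110 ∣ n, write n = 110q. Since 110 = 11·10, n = 10·(11q), so 10 ∣ n; and since 110 = 10·11, n = 11·(10q), so 11 ∣ n.

[⇐] Suppose 10 ∣ n and 11 ∣ n. Any common multiple of 10 and 11 is a multiple of their lcm; here gcd(10, 11) = 1, so lcm(10, 11) = 10·11 = 110, so 110 ∣ n.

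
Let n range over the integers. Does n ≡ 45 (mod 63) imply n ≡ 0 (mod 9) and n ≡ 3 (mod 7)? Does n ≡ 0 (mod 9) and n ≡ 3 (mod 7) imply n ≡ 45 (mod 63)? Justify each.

(⇒) Suppose n ≡ 45 (mod 63); write n = 63j + 45. Since 9 ∣ 63, reducing mod 9 gives n ≡ 45 ≡ 0 (mod 9); since 7 ∣ 63, reducing mod 7 gives n ≡ 45 ≡ 3 (mod 7).

(⇐) Conversely, if n ≡ 0 (mod 9) and n ≡ 3 (mod 7), then by the Chinese remainder theorem n ≡ 45 (mod 63). This is exactly n ≡ 45 (mod 63).

The biconditional holds.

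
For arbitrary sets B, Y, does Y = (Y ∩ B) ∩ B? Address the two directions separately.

(⟸) Let x ∈ (Y ∩ B) ∩ B. Then x ∈ B ∩ Y, from which x ∈ Y.

(⟹) This inclusion fails. Take B = ∅, Y = {1}; then 1 ∈ Y but 1 ∉ (Y ∩ B) ∩ B.

The sets are not equal: only the reverse inclusion holds.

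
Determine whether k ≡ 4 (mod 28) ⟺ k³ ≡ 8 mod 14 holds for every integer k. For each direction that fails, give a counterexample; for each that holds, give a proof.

[⇒] Suppose k ≡ 4 (mod 28). Then k³ ≡ 4³ = 64 (mod 28), and since 14 ∣ 28, also k³ ≡ 8 (mod 14).

[⇐] This fails: take k = 2. Then 2³ = 8 ≡ 8 (mod 14), yet 2 ≡ 2 (mod 28), not 4.

(⇒) holds; (⇐) fails.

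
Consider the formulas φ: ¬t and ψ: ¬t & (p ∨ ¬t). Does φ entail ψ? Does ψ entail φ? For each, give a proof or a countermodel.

Both directions hold; the statement is true.

(⇒) Assume the antecedent. If t is true, the antecedent cannot hold. If t is false, ¬t & (p ∨ ¬t) reduces to true regardless of the other variables. Either way ¬t & (p ∨ ¬t) holds.

(⇐) Assume the antecedent. If t is true, the antecedent cannot hold. If t is false, ¬t reduces to true regardless of the other variables. Either way ¬t holds.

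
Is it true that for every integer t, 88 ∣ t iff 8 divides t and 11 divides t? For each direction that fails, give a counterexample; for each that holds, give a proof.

Both implications hold.

(←) Suppose 8 ∣ t and 11 ∣ t. Any common multiple of 8 and 11 is a multiple of their lcm; here gcd(8, 11) = 1, so lcm(8, 11) = 8·11 = 88, so 88 ∣ t.

(→) If 88 ∣ t, write t = 88q. Since 88 = 11·8, t = 8·(11q), so 8 ∣ t; and since 88 = 8·11, t = 11·(8q), so 11 ∣ t.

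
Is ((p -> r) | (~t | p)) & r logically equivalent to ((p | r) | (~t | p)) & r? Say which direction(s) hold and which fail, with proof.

The biconditional holds.

[⇒] Assume the antecedent. If p is true, the antecedent forces (p = T, t = F, r = T) or (p = T, t = T, r = T), and ((p | r) | (~t | p)) & r holds there. If p is false, the antecedent forces (p = F, t = F, r = T) or (p = F, t = T, r = T), and ((p | r) | (~t | p)) & r holds there. Either way ((p | r) | (~t | p)) & r holds.

[⇐] Assume the antecedent. If p is true, the antecedent forces (p = T, t = F, r = T) or (p = T, t = T, r = T), and ((p -> r) | (~t | p)) & r holds there. If p is false, the antecedent forces (p = F, t = F, r = T) or (p = F, t = T, r = T), and ((p -> r) | (~t | p)) & r holds there. Either way ((p -> r) | (~t | p)) & r holds.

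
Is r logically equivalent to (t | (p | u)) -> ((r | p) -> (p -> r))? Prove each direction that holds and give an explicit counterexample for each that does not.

Converse. This fails. Under r = F, t = F, u = F, p = F, the left side is false but the right side is true.

Forward direction. Assume the antecedent. If r is true, the consequent reduces to true regardless of the other variables. If r is false, the antecedent cannot hold. Either way the consequent holds.

Only the forward implication holds.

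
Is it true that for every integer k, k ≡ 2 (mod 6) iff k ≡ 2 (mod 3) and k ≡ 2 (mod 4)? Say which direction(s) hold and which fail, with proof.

[⇒] This fails: k = 8 gives 8 ≡ 2 (mod 6) but 8 ≡ 0 (mod 4), so the conjunction on the right does not hold.

[⇐] Conversely, if k ≡ 2 (mod 3) and k ≡ 2 (mod 4), then by the Chinese remainder theorem k ≡ 2 (mod 12). Since 2 ≡ 2 (mod 6) and 6 ∣ 12, we get k ≡ 2 (mod 6).

Not equivalent: only (⇐) holds.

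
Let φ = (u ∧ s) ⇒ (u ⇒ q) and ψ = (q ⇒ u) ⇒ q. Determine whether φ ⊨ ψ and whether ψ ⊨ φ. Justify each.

The forward direction fails; the converse holds.

(⟸) Assume the antecedent. If s is true, the antecedent forces (s = T, u = F, q = T) or (s = T, u = T, q = T), and (u ∧ s) ⇒ (u ⇒ q) holds there. If s is false, (u ∧ s) ⇒ (u ⇒ q) reduces to true regardless of the other variables. Either way (u ∧ s) ⇒ (u ⇒ q) holds.

(⟹) This fails. Under s = F, u = F, q = F, the left side is true but the right side is false.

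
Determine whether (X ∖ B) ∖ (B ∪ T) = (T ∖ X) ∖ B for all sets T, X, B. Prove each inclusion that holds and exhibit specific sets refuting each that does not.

Neither inclusion holds.

(⊆) This inclusion fails. Take T = ∅, X = {1}, B = ∅; then 1 ∈ (X ∖ B) ∖ (B ∪ T) but 1 ∉ (T ∖ X) ∖ B.

(⊇) This inclusion fails. Take T = {1}, X = ∅, B = ∅; then 1 ∈ (T ∖ X) ∖ B but 1 ∉ (X ∖ B) ∖ (B ∪ T).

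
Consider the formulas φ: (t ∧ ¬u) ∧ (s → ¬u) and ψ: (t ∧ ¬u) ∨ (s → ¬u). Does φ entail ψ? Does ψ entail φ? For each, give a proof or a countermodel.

Forward direction. Assume the antecedent. If s is true, the antecedent forces (s = T, t = T, u = F), and (t ∧ ¬u) ∨ (s → ¬u) holds there. If s is false, (t ∧ ¬u) ∨ (s → ¬u) reduces to true regardless of the other variables. Either way (t ∧ ¬u) ∨ (s → ¬u) holds.

Converse. This fails. Under s = F, t = F, u = F, the left side is false but the right side is true.

(⇒) holds; (⇐) fails.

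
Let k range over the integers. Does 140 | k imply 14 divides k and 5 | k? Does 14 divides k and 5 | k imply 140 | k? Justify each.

Only the forward direction holds.

(←) This fails: take k = 70. Both 14 ∣ 70 and 5 ∣ 70, yet 70 is not a multiple of 140 (since 70 = 0·140 + 70), so 140 ∤ 70.

(→) If 140 ∣ k, write k = 140q. Since 140 = 10·14, k = 14·(10q), so 14 ∣ k; and since 140 = 28·5, k = 5·(28q), so 5 ∣ k.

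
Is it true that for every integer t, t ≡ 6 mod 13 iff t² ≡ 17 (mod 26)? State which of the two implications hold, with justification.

(→) This fails: take t = 6. Then 6 ≡ 6 (mod 13), but 6² = 36 ≡ 10 (mod 26), not 17.

(←) This fails: take t = 11. Then 11² = 121 ≡ 17 (mod 26), yet 11 ≡ 11 (mod 13), not 6.

Neither implication holds.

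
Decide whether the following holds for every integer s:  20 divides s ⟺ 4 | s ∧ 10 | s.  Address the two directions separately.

(→) If 20 ∣ s, write s = 20q. Since 20 = 5·4, s = 4·(5q), so 4 ∣ s; and since 20 = 2·10, s = 10·(2q), so 10 ∣ s.

(←) Suppose 4 ∣ s and 10 ∣ s. Any common multiple of 4 and 10 is a multiple of their lcm; here lcm(4, 10) = 4·10/gcd(4, 10) = 40/2 = 20, so 20 ∣ s.

Equivalent; both directions hold.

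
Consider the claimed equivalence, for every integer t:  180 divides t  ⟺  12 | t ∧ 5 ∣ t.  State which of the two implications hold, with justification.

(⇒) If 180 ∣ t, write t = 180q. Since 180 = 15·12, t = 12·(15q), so 12 ∣ t; and since 180 = 36·5, t = 5·(36q), so 5 ∣ t.

(⇐) This fails: take t = 60. Both 12 ∣ 60 and 5 ∣ 60, yet 60 is not a multiple of 180 (since 60 = 0·180 + 60), so 180 ∤ 60.

(⇒) holds; (⇐) fails.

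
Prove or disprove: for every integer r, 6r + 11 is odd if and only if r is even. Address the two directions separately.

(⟹) This fails: take r = 1. Then 6r + 11 = 17, which is odd, yet r = 1 is odd, not even.

(⟸) Suppose r is even. Since 6 is even, 6r is even for every r, so 6r + 11 has the same parity as 11, which is odd. Hence 6r + 11 is odd.

The forward direction fails; the converse holds.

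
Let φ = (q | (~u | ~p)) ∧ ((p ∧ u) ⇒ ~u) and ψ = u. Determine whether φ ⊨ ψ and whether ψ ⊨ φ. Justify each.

Forward direction. This fails. Under q = F, u = F, p = F, the left side is true but the right side is false.

Converse. This fails. Under q = F, u = T, p = T, the left side is false but the right side is true.

Neither implication holds.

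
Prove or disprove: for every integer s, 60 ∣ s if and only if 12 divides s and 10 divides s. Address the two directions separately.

The biconditional holds.

(⟹) If 60 ∣ s, write s = 60q. Since 60 = 5·12, s = 12·(5q), so 12 ∣ s; and since 60 = 6·10, s = 10·(6q), so 10 ∣ s.

(⟸) Suppose 12 ∣ s and 10 ∣ s. Any common multiple of 12 and 10 is a multiple of their lcm; here lcm(12, 10) = 12·10/gcd(12, 10) = 120/2 = 60, so 60 ∣ s.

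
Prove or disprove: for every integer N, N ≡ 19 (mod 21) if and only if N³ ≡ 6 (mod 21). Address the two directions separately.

(⇒) This fails: take N = 19. Then 19 ≡ 19 (mod 21), but 19³ = 6859 ≡ 13 (mod 21), not 6.

(⇐) This fails: take N = 3. Then 3³ = 27 ≡ 6 (mod 21), yet 3 ≡ 3 (mod 21), not 19.

Both directions fail.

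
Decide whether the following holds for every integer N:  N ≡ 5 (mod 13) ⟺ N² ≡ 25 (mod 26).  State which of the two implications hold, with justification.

Both directions fail.

Forward direction. This fails: take N = 18. Then 18 ≡ 5 (mod 13), but 18² = 324 ≡ 12 (mod 26), not 25.

Converse. This fails: take N = 21. Then 21² = 441 ≡ 25 (mod 26), yet 21 ≡ 8 (mod 13), not 5.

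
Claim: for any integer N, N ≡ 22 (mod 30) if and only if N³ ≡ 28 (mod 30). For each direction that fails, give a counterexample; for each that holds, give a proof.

Both directions hold.

(⇒) Suppose N ≡ 22 (mod 30). Write N = 30j + 22. Then (30j + 22)³ = 27000j³ + 59400j² + 43560j + 10648 = 30(900j³ + 1980j² + 1452j + 354) + 28, so N³ ≡ 28 (mod 30).

(⇐) Conversely, suppose N³ ≡ 28 (mod 30). The only residue r in {0, …, 29} with r³ ≡ 28 (mod 30) is r = 22, so N ≡ 22 (mod 30).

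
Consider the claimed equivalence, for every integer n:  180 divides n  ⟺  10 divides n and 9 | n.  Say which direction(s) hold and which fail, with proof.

(⇒) If 180 ∣ n, write n = 180q. Since 180 = 18·10, n = 10·(18q), so 10 ∣ n; and since 180 = 20·9, n = 9·(20q), so 9 ∣ n.

(⇐) This fails: take n = 90. Both 10 ∣ 90 and 9 ∣ 90, yet 90 is not a multiple of 180 (since 90 = 0·180 + 90), so 180 ∤ 90.

Only the forward direction holds.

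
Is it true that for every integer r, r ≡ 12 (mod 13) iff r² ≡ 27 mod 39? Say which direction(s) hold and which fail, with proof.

(⇒) fails and (⇐) fails.

(⇒) This fails: take r = 25. Then 25 ≡ 12 (mod 13), but 25² = 625 ≡ 1 (mod 39), not 27.

(⇐) This fails: take r = 27. Then 27² = 729 ≡ 27 (mod 39), yet 27 ≡ 1 (mod 13), not 12.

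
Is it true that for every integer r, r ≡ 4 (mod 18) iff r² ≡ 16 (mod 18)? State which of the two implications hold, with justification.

(⇒) Suppose r ≡ 4 (mod 18). Write r = 18j + 4. Then (18j + 4)² = 324j² + 144j + 16 = 18(18j² + 8j) + 16, so r² ≡ 16 (mod 18).

(⇐) This fails: take r = 14. Then 14² = 196 ≡ 16 (mod 18), yet 14 ≡ 14 (mod 18), not 4.

The forward direction holds; the converse fails.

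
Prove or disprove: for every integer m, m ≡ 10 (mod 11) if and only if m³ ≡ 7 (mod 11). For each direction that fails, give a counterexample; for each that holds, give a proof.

Neither direction holds.

Forward direction. This fails: take m = 10. Then 10 ≡ 10 (mod 11), but 10³ = 1000 ≡ 10 (mod 11), not 7.

Converse. This fails: take m = 6. Then 6³ = 216 ≡ 7 (mod 11), yet 6 ≡ 6 (mod 11), not 10.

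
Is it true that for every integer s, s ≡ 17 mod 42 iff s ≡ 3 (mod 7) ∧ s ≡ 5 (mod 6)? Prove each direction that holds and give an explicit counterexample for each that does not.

Both directions hold.

Converse. If s ≡ 3 (mod 7) and s ≡ 5 (mod 6), then by the Chinese remainder theorem s ≡ 17 (mod 42). This is exactly s ≡ 17 (mod 42).

Forward direction. Suppose s ≡ 17 (mod 42); write s = 42j + 17. Since 7 ∣ 42, reducing mod 7 gives s ≡ 17 ≡ 3 (mod 7); since 6 ∣ 42, reducing mod 6 gives s ≡ 17 ≡ 5 (mod 6).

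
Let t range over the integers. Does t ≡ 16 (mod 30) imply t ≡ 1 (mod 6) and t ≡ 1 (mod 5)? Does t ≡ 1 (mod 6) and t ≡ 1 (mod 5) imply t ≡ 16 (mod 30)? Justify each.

Neither implication holds.

[⇒] This fails: t = 16 gives 16 ≡ 16 (mod 30) but 16 ≡ 4 (mod 6), so the conjunction on the right does not hold.

[⇐] This fails: t = 1 satisfies both congruences on the right (1 ≡ 1 mod 6 and 1 ≡ 1 mod 5) yet 1 ≡ 1 (mod 30), not 16.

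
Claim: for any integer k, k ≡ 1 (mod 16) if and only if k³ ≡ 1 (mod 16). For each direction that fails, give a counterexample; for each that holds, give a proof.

(⟹) Suppose k ≡ 1 (mod 16). Write k = 16j + 1. Then (16j + 1)³ = 4096j³ + 768j² + 48j + 1 = 16(256j³ + 48j² + 3j) + 1, so k³ ≡ 1 (mod 16).

(⟸) Conversely, suppose k³ ≡ 1 (mod 16). The only residue r in {0, …, 15} with r³ ≡ 1 (mod 16) is r = 1, so k ≡ 1 (mod 16).

The biconditional holds.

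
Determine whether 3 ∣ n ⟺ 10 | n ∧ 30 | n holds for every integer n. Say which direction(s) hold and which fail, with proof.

The forward direction fails; the converse holds.

(⟹) This fails: take n = 3. Certainly 3 ∣ 3, but 10 ∤ 3.

(⟸) Suppose 10 ∣ n and 30 ∣ n. Any common multiple of 10 and 30 is a multiple of their lcm; here lcm(10, 30) = 10·30/gcd(10, 30) = 300/10 = 30, so 30 ∣ n. Since 3 ∣ 30, it follows that 3 ∣ n.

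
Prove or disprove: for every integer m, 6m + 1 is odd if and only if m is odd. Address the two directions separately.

Only the reverse direction holds.

Converse. Suppose m is odd. Since 6 is even, 6m is even for every m, so 6m + 1 has the same parity as 1, which is odd. Hence 6m + 1 is odd.

Forward direction. This fails: take m = 6. Then 6m + 1 = 37, which is odd, yet m = 6 is even, not odd.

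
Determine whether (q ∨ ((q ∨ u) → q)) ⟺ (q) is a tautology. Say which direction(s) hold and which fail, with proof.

(⇒) This fails. Under q = F, u = F, the left side is true but the right side is false.

(⇐) Assume the antecedent. If q is true, q ∨ ((q ∨ u) → q) reduces to true regardless of the other variables. If q is false, the antecedent cannot hold. Either way q ∨ ((q ∨ u) → q) holds.

(⇒) fails; (⇐) holds.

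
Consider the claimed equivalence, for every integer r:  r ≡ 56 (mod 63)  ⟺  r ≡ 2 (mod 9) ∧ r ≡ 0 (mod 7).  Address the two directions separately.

Both directions hold.

[⇒] Suppose r ≡ 56 (mod 63); write r = 63j + 56. Since 9 ∣ 63, reducing mod 9 gives r ≡ 56 ≡ 2 (mod 9); since 7 ∣ 63, reducing mod 7 gives r ≡ 56 ≡ 0 (mod 7).

[⇐] Conversely, if r ≡ 2 (mod 9) and r ≡ 0 (mod 7), then by the Chinese remainder theorem r ≡ 56 (mod 63). This is exactly r ≡ 56 (mod 63).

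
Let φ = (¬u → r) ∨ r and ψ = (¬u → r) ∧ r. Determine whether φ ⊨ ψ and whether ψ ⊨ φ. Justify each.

(←) Assume the antecedent. If r is true, (¬u → r) ∨ r reduces to true regardless of the other variables. If r is false, the antecedent cannot hold. Either way (¬u → r) ∨ r holds.

(→) This fails. Under r = F, u = T, the left side is true but the right side is false.

Only the converse holds.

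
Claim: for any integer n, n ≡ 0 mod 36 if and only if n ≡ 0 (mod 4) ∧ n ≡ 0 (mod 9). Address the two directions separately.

(→) Suppose n ≡ 0 (mod 36); write n = 36j + 0. Since 4 ∣ 36, reducing mod 4 gives n ≡ 0 (mod 4); since 9 ∣ 36, reducing mod 9 gives n ≡ 0 (mod 9).

(←) Conversely, if n ≡ 0 (mod 4) and n ≡ 0 (mod 9), then by the Chinese remainder theorem n ≡ 0 (mod 36). This is exactly n ≡ 0 (mod 36).

Equivalent; both directions hold.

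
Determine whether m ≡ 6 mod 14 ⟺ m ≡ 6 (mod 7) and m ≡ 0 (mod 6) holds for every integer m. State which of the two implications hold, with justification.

Only the reverse direction holds.

[⇒] This fails: m = 34 gives 34 ≡ 6 (mod 14) but 34 ≡ 4 (mod 6), so the conjunction on the right does not hold.

[⇐] Conversely, if m ≡ 6 (mod 7) and m ≡ 0 (mod 6), then by the Chinese remainder theorem m ≡ 6 (mod 42). Since 6 ≡ 6 (mod 14) and 14 ∣ 42, we get m ≡ 6 (mod 14).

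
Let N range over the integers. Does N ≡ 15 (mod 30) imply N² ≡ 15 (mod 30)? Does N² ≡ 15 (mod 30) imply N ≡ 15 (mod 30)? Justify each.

(⇒) Suppose N ≡ 15 (mod 30). Write N = 30j + 15. Then (30j + 15)² = 900j² + 900j + 225 = 30(30j² + 30j + 7) + 15, so N² ≡ 15 (mod 30).

(⇐) Conversely, suppose N² ≡ 15 (mod 30). The only residue r in {0, …, 29} with r² ≡ 15 (mod 30) is r = 15, so N ≡ 15 (mod 30).

Both directions hold.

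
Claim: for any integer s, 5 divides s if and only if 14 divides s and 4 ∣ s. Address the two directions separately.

(→) This fails: take s = 5. Certainly 5 ∣ 5, but 14 ∤ 5.

(←) This fails: take s = 28. Both 14 ∣ 28 and 4 ∣ 28, yet 28 is not a multiple of 5 (since 28 = 5·5 + 3), so 5 ∤ 28.

Neither implication holds.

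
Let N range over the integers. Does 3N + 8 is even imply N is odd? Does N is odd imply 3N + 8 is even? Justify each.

Both directions fail.

(→) This fails: N = 4 gives 3N + 8 = 20, which is even, but 4 is even, not odd.

(←) This also fails: N = 3 is odd, but 3N + 8 = 17 is odd, not even.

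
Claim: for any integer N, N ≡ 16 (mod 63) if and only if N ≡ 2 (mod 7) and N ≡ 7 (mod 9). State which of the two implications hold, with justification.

(⟹) Suppose N ≡ 16 (mod 63); write N = 63j + 16. Since 7 ∣ 63, reducing mod 7 gives N ≡ 16 ≡ 2 (mod 7); since 9 ∣ 63, reducing mod 9 gives N ≡ 16 ≡ 7 (mod 9).

(⟸) Conversely, if N ≡ 2 (mod 7) and N ≡ 7 (mod 9), then by the Chinese remainder theorem N ≡ 16 (mod 63). This is exactly N ≡ 16 (mod 63).

The biconditional holds.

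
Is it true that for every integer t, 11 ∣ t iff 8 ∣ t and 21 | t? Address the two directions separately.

Both directions fail.

[⇒] This fails: take t = 11. Certainly 11 ∣ 11, but 8 ∤ 11.

[⇐] This fails: take t = 168. Both 8 ∣ 168 and 21 ∣ 168, yet 168 is not a multiple of 11 (since 168 = 15·11 + 3), so 11 ∤ 168.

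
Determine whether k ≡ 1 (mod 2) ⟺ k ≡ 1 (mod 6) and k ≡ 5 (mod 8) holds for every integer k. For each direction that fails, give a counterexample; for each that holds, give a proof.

[⇒] This fails: k = 1 gives 1 ≡ 1 (mod 2) but 1 ≡ 1 (mod 8), so the conjunction on the right does not hold.

[⇐] Conversely, if k ≡ 1 (mod 6) and k ≡ 5 (mod 8), then by the Chinese remainder theorem k ≡ 13 (mod 24). Since 13 ≡ 1 (mod 2) and 2 ∣ 24, we get k ≡ 1 (mod 2).

Only the reverse direction holds.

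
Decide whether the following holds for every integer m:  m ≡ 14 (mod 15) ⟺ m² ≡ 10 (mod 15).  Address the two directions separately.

(⟹) This fails: take m = 14. Then 14 ≡ 14 (mod 15), but 14² = 196 ≡ 1 (mod 15), not 10.

(⟸) This fails: take m = 5. Then 5² = 25 ≡ 10 (mod 15), yet 5 ≡ 5 (mod 15), not 14.

Neither direction holds.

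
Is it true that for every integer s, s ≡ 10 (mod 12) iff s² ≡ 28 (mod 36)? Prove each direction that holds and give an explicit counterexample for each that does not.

[⇒] This fails: take s = 22. Then 22 ≡ 10 (mod 12), but 22² = 484 ≡ 16 (mod 36), not 28.

[⇐] This fails: take s = 8. Then 8² = 64 ≡ 28 (mod 36), yet 8 ≡ 8 (mod 12), not 10.

Neither implication holds.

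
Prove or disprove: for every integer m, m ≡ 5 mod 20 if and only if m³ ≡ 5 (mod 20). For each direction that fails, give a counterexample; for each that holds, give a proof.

Both implications hold.

(→) Suppose m ≡ 5 mod 20. Write m = 20j + 5. Then (20j + 5)³ = 8000j³ + 6000j² + 1500j + 125 = 20(400j³ + 300j² + 75j + 6) + 5, so m³ ≡ 5 (mod 20).

(←) Conversely, suppose m³ ≡ 5 (mod 20). The only residue r in {0, …, 19} with r³ ≡ 5 (mod 20) is r = 5, so m ≡ 5 (mod 20).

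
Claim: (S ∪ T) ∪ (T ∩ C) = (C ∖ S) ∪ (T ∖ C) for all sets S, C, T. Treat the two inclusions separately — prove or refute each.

Neither inclusion holds.

(⟹) This inclusion fails. Take S = {1}, C = ∅, T = ∅; then 1 ∈ (S ∪ T) ∪ (T ∩ C) but 1 ∉ (C ∖ S) ∪ (T ∖ C).

(⟸) This inclusion fails. Take S = ∅, C = {1}, T = ∅; then 1 ∈ (C ∖ S) ∪ (T ∖ C) but 1 ∉ (S ∪ T) ∪ (T ∩ C).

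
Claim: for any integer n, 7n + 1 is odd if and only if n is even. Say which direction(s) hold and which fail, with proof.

Both implications hold.

Converse. Suppose n is even; write n = 2j. Then 7n + 1 = 7·(2j) + 1 = 2·7j + 1, which is odd.

Forward direction. Suppose 7n + 1 is odd. Since 7 is odd, 7n and n have the same parity, so 7n + 1 ≡ n + 1 (mod 2). As 1 is odd, 7n + 1 is odd exactly when n is even. Thus n is even.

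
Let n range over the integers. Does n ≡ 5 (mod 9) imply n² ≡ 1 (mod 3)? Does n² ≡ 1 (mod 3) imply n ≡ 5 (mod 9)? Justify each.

(⇒) holds; (⇐) fails.

(⇒) Suppose n ≡ 5 (mod 9). Then n² ≡ 5² = 25 (mod 9), and since 3 ∣ 9, also n² ≡ 1 (mod 3).

(⇐) This fails: take n = 1. Then 1² = 1 ≡ 1 (mod 3), yet 1 ≡ 1 (mod 9), not 5.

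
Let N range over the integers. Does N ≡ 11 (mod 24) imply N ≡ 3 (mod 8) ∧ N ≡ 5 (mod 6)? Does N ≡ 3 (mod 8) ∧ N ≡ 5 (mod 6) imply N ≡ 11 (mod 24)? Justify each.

(→) Suppose N ≡ 11 (mod 24); write N = 24j + 11. Since 8 ∣ 24, reducing mod 8 gives N ≡ 11 ≡ 3 (mod 8); since 6 ∣ 24, reducing mod 6 gives N ≡ 11 ≡ 5 (mod 6).

(←) Conversely, if N ≡ 3 (mod 8) and N ≡ 5 (mod 6), then by the Chinese remainder theorem N ≡ 11 (mod 24). This is exactly N ≡ 11 (mod 24).

Both implications hold.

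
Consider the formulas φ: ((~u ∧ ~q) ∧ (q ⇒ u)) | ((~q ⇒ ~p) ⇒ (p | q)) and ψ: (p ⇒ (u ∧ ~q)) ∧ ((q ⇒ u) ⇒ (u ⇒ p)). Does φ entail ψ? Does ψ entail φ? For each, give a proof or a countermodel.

(⇒) fails; (⇐) holds.

(⟹) This fails. Under u = F, p = T, q = F, the left side is true but the right side is false.

(⟸) Assume the antecedent. If u is true, the antecedent forces (u = T, p = T, q = F), and the consequent holds there. If u is false, the consequent reduces to true regardless of the other variables. Either way the consequent holds.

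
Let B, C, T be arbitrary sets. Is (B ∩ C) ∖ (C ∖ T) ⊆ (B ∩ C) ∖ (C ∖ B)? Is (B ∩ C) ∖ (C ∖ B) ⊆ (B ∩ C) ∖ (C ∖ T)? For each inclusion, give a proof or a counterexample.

(⊆) Let x ∈ (B ∩ C) ∖ (C ∖ T). Then x ∈ B ∩ C ∩ T, from which x ∈ (B ∩ C) ∖ (C ∖ B).

(⊇) This inclusion fails. Take B = {1}, C = {1}, T = ∅; then 1 ∈ (B ∩ C) ∖ (C ∖ B) but 1 ∉ (B ∩ C) ∖ (C ∖ T).

The sets are not equal: only the forward inclusion holds.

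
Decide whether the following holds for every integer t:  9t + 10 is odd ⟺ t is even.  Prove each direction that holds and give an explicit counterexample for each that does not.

[⇒] This fails: t = 1 gives 9t + 10 = 19, which is odd, but 1 is odd, not even.

[⇐] This also fails: t = 6 is even, but 9t + 10 = 64 is even, not odd.

Both directions fail.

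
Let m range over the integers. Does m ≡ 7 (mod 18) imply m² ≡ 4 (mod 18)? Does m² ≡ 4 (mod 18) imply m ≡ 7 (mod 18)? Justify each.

Forward direction. This fails: take m = 7. Then 7 ≡ 7 (mod 18), but 7² = 49 ≡ 13 (mod 18), not 4.

Converse. This fails: take m = 2. Then 2² = 4 ≡ 4 (mod 18), yet 2 ≡ 2 (mod 18), not 7.

Neither direction holds.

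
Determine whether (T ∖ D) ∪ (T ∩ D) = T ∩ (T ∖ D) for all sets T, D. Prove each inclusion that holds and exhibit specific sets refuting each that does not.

(⟸) Let x ∈ T ∩ (T ∖ D). Then x ∈ T and x ∉ D, from which x ∈ (T ∖ D) ∪ (T ∩ D).

(⟹) This inclusion fails. Take T = {1}, D = {1}; then 1 ∈ (T ∖ D) ∪ (T ∩ D) but 1 ∉ T ∩ (T ∖ D).

(⊆) fails; (⊇) holds.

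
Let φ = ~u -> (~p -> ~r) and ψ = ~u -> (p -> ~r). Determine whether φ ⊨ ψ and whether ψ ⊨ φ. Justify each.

Both directions fail.

Forward direction. This fails. Under p = T, u = F, r = T, the left side is true but the right side is false.

Converse. This fails. Under p = F, u = F, r = T, the left side is false but the right side is true.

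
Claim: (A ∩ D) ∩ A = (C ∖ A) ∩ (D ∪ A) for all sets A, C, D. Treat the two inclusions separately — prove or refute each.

Both inclusions fail.

(⟹) This inclusion fails. Take A = {1}, C = ∅, D = {1}; then 1 ∈ (A ∩ D) ∩ A but 1 ∉ (C ∖ A) ∩ (D ∪ A).

(⟸) This inclusion fails. Take A = ∅, C = {1}, D = {1}; then 1 ∈ (C ∖ A) ∩ (D ∪ A) but 1 ∉ (A ∩ D) ∩ A.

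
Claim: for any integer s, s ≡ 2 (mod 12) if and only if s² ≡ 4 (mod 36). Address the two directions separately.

Neither implication holds.

(⇒) This fails: take s = 14. Then 14 ≡ 2 (mod 12), but 14² = 196 ≡ 16 (mod 36), not 4.

(⇐) This fails: take s = 16. Then 16² = 256 ≡ 4 (mod 36), yet 16 ≡ 4 (mod 12), not 2.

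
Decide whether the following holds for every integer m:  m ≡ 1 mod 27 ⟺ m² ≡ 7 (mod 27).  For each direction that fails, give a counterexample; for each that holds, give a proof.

Both directions fail.

[⇒] This fails: take m = 1. Then 1 ≡ 1 (mod 27), but 1² = 1 ≡ 1 (mod 27), not 7.

[⇐] This fails: take m = 13. Then 13² = 169 ≡ 7 (mod 27), yet 13 ≡ 13 (mod 27), not 1.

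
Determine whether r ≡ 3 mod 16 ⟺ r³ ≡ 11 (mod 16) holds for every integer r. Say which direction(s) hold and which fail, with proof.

Equivalent; both directions hold.

[⇒] Suppose r ≡ 3 mod 16. Write r = 16j + 3. Then (16j + 3)³ = 4096j³ + 2304j² + 432j + 27 = 16(256j³ + 144j² + 27j + 1) + 11, so r³ ≡ 11 (mod 16).

[⇐] Conversely, suppose r³ ≡ 11 (mod 16). The only residue r in {0, …, 15} with r³ ≡ 11 (mod 16) is r = 3, so r ≡ 3 (mod 16).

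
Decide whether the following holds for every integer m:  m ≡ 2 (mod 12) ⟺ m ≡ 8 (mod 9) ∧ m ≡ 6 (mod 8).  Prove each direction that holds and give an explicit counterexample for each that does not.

(→) This fails: m = 2 gives 2 ≡ 2 (mod 12) but 2 ≡ 2 (mod 9), so the conjunction on the right does not hold.

(←) Conversely, if m ≡ 8 (mod 9) and m ≡ 6 (mod 8), then by the Chinese remainder theorem m ≡ 62 (mod 72). Since 62 ≡ 2 (mod 12) and 12 ∣ 72, we get m ≡ 2 (mod 12).

(⇒) fails; (⇐) holds.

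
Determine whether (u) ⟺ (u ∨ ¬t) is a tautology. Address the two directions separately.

Not equivalent: only (⇒) holds.

(→) Assume the antecedent. If t is true, the antecedent forces (t = T, u = T), and u ∨ ¬t holds there. If t is false, u ∨ ¬t reduces to true regardless of the other variables. Either way u ∨ ¬t holds.

(←) This fails. Under t = F, u = F, the left side is false but the right side is true.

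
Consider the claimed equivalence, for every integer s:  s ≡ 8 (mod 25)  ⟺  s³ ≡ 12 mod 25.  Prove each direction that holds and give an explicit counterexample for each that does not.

(⟹) Suppose s ≡ 8 (mod 25). Write s = 25j + 8. Then (25j + 8)³ = 15625j³ + 15000j² + 4800j + 512 = 25(625j³ + 600j² + 192j + 20) + 12, so s³ ≡ 12 (mod 25).

(⟸) Conversely, suppose s³ ≡ 12 (mod 25). The only residue r in {0, …, 24} with r³ ≡ 12 (mod 25) is r = 8, so s ≡ 8 (mod 25).

The biconditional holds.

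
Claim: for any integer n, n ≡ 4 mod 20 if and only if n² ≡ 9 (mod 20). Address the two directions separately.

(⇒) fails and (⇐) fails.

(⇒) This fails: take n = 4. Then 4 ≡ 4 (mod 20), but 4² = 16 ≡ 16 (mod 20), not 9.

(⇐) This fails: take n = 3. Then 3² = 9 ≡ 9 (mod 20), yet 3 ≡ 3 (mod 20), not 4.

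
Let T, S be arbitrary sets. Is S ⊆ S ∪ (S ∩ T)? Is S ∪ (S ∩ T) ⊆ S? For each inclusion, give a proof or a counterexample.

Both inclusions hold.

(⟹) Let x ∈ S. Then either x ∈ S and x ∉ T; or x ∈ T ∩ S. In each case x ∈ S ∪ (S ∩ T), so S ⊆ S ∪ (S ∩ T).

(⟸) Let x ∈ S ∪ (S ∩ T). Then either x ∈ S and x ∉ T; or x ∈ T ∩ S. In each case x ∈ S, so S ∪ (S ∩ T) ⊆ S.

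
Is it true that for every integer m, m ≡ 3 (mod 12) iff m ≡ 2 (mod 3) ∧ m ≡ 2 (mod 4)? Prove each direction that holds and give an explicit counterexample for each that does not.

Both directions fail.

Forward direction. This fails: m = 3 gives 3 ≡ 3 (mod 12) but 3 ≡ 0 (mod 3), so the conjunction on the right does not hold.

Converse. This fails: m = 2 satisfies both congruences on the right (2 ≡ 2 mod 3 and 2 ≡ 2 mod 4) yet 2 ≡ 2 (mod 12), not 3.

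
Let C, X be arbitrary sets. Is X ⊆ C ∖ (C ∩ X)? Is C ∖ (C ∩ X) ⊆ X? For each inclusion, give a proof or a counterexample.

Both inclusions fail.

(⟹) This inclusion fails. Take C = ∅, X = {1}; then 1 ∈ X but 1 ∉ C ∖ (C ∩ X).

(⟸) This inclusion fails. Take C = {1}, X = ∅; then 1 ∈ C ∖ (C ∩ X) but 1 ∉ X.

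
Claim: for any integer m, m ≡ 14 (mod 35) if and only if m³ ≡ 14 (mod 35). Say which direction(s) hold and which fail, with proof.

Equivalent; both directions hold.

(→) Suppose m ≡ 14 (mod 35). Write m = 35j + 14. Then (35j + 14)³ = 42875j³ + 51450j² + 20580j + 2744 = 35(1225j³ + 1470j² + 588j + 78) + 14, so m³ ≡ 14 (mod 35).

(←) Conversely, suppose m³ ≡ 14 (mod 35). The only residue r in {0, …, 34} with r³ ≡ 14 (mod 35) is r = 14, so m ≡ 14 (mod 35).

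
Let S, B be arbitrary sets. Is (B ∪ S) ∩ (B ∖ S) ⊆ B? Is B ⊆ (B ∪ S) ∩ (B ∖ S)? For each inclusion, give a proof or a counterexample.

The sets are not equal: only the forward inclusion holds.

Forward inclusion. Let x ∈ (B ∪ S) ∩ (B ∖ S). Then x ∈ B and x ∉ S, from which x ∈ B.

Reverse inclusion. This inclusion fails. Take S = {1}, B = {1}; then 1 ∈ B but 1 ∉ (B ∪ S) ∩ (B ∖ S).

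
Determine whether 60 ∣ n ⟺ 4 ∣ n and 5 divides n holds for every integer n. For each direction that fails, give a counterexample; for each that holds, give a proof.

Only the forward direction holds.

(⇐) This fails: take n = 20. Both 4 ∣ 20 and 5 ∣ 20, yet 20 is not a multiple of 60 (since 20 = 0·60 + 20), so 60 ∤ 20.

(⇒) If 60 ∣ n, write n = 60q. Since 60 = 15·4, n = 4·(15q), so 4 ∣ n; and since 60 = 12·5, n = 5·(12q), so 5 ∣ n.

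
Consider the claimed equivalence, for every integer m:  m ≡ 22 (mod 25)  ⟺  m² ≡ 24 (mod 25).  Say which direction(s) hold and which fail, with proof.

Forward direction. This fails: take m = 22. Then 22 ≡ 22 (mod 25), but 22² = 484 ≡ 9 (mod 25), not 24.

Converse. This fails: take m = 7. Then 7² = 49 ≡ 24 (mod 25), yet 7 ≡ 7 (mod 25), not 22.

Neither direction holds.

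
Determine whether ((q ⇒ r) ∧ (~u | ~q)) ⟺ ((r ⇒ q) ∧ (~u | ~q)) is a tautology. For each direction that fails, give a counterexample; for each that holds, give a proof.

(⇒) This fails. Under r = T, u = F, q = F, the left side is true but the right side is false.

(⇐) This fails. Under r = F, u = F, q = T, the left side is false but the right side is true.

Neither direction holds.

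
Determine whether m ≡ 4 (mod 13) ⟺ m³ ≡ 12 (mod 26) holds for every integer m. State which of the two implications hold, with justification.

[⇒] This fails: take m = 17. Then 17 ≡ 4 (mod 13), but 17³ = 4913 ≡ 25 (mod 26), not 12.

[⇐] This fails: take m = 10. Then 10³ = 1000 ≡ 12 (mod 26), yet 10 ≡ 10 (mod 13), not 4.

Neither implication holds.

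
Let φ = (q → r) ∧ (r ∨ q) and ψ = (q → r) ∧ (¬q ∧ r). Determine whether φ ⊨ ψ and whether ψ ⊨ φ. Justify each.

(⟸) Assume the antecedent. If r is true, (q → r) ∧ (r ∨ q) reduces to true regardless of the other variables. If r is false, the antecedent cannot hold. Either way (q → r) ∧ (r ∨ q) holds.

(⟹) This fails. Under r = T, q = T, the left side is true but the right side is false.

Only the reverse direction holds.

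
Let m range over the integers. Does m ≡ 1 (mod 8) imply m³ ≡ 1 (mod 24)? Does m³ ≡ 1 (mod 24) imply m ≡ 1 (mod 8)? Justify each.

(⇒) fails; (⇐) holds.

(⇐) The residues r modulo 24 with r³ ≡ 1 (mod 24) are exactly {1}, and each is ≡ 1 (mod 8).

(⇒) This fails: take m = 9. Then 9 ≡ 1 (mod 8), but 9³ = 729 ≡ 9 (mod 24), not 1.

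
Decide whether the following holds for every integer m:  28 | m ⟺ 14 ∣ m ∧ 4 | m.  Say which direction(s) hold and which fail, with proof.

(←) Suppose 14 ∣ m and 4 ∣ m. Any common multiple of 14 and 4 is a multiple of their lcm; here lcm(14, 4) = 14·4/gcd(14, 4) = 56/2 = 28, so 28 ∣ m.

(→) If 28 ∣ m, write m = 28q. Since 28 = 2·14, m = 14·(2q), so 14 ∣ m; and since 28 = 7·4, m = 4·(7q), so 4 ∣ m.

Equivalent; both directions hold.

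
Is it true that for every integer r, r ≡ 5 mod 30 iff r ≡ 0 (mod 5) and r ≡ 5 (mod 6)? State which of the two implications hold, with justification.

Both implications hold.

Forward direction. Suppose r ≡ 5 (mod 30); write r = 30j + 5. Since 5 ∣ 30, reducing mod 5 gives r ≡ 5 ≡ 0 (mod 5); since 6 ∣ 30, reducing mod 6 gives r ≡ 5 (mod 6).

Converse. If r ≡ 0 (mod 5) and r ≡ 5 (mod 6), then by the Chinese remainder theorem r ≡ 5 (mod 30). This is exactly r ≡ 5 (mod 30).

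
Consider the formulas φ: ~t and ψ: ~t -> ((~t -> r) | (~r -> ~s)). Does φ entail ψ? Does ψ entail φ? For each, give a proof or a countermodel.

Both directions fail.

Forward direction. This fails. Under t = F, r = F, s = T, the left side is true but the right side is false.

Converse. This fails. Under t = T, r = F, s = F, the left side is false but the right side is true.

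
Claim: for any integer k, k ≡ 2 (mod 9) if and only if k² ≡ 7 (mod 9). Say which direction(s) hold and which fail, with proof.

Forward direction. This fails: take k = 2. Then 2 ≡ 2 (mod 9), but 2² = 4 ≡ 4 (mod 9), not 7.

Converse. This fails: take k = 4. Then 4² = 16 ≡ 7 (mod 9), yet 4 ≡ 4 (mod 9), not 2.

Both directions fail.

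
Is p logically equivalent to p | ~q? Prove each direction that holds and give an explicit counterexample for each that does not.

(⟸) This fails. Under q = F, p = F, the left side is false but the right side is true.

(⟹) Assume the antecedent. If q is true, the antecedent forces (q = T, p = T), and p | ~q holds there. If q is false, p | ~q reduces to true regardless of the other variables. Either way p | ~q holds.

Only the forward implication holds.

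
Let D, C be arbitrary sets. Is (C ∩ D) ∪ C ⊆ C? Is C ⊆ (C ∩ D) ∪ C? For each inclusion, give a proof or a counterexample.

Reverse inclusion. Let x ∈ C. Then either x ∈ C and x ∉ D; or x ∈ D ∩ C. In each case x ∈ (C ∩ D) ∪ C, so C ⊆ (C ∩ D) ∪ C.

Forward inclusion. Let x ∈ (C ∩ D) ∪ C. Then either x ∈ C and x ∉ D; or x ∈ D ∩ C. In each case x ∈ C, so (C ∩ D) ∪ C ⊆ C.

Both inclusions hold.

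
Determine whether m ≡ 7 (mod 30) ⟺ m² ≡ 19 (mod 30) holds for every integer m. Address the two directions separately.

Only the forward direction holds.

[⇒] Suppose m ≡ 7 (mod 30). Write m = 30j + 7. Then (30j + 7)² = 900j² + 420j + 49 = 30(30j² + 14j + 1) + 19, so m² ≡ 19 (mod 30).

[⇐] This fails: take m = 13. Then 13² = 169 ≡ 19 (mod 30), yet 13 ≡ 13 (mod 30), not 7.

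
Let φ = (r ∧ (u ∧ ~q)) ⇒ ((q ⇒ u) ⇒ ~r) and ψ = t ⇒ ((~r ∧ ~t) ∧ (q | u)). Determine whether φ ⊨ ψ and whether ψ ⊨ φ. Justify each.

Forward direction. This fails. Under q = F, u = F, t = T, r = F, the left side is true but the right side is false.

Converse. This fails. Under q = F, u = T, t = F, r = T, the left side is false but the right side is true.

Both directions fail.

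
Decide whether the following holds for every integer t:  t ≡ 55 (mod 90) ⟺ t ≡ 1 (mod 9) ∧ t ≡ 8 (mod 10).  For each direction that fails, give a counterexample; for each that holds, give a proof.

(→) This fails: t = 55 gives 55 ≡ 55 (mod 90) but 55 ≡ 5 (mod 10), so the conjunction on the right does not hold.

(←) This fails: t = 28 satisfies both congruences on the right (28 ≡ 1 mod 9 and 28 ≡ 8 mod 10) yet 28 ≡ 28 (mod 90), not 55.

Neither implication holds.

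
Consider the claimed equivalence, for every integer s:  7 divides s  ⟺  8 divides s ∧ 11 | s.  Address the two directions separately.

Both directions fail.

Forward direction. This fails: take s = 7. Certainly 7 ∣ 7, but 8 ∤ 7.

Converse. This fails: take s = 88. Both 8 ∣ 88 and 11 ∣ 88, yet 88 is not a multiple of 7 (since 88 = 12·7 + 4), so 7 ∤ 88.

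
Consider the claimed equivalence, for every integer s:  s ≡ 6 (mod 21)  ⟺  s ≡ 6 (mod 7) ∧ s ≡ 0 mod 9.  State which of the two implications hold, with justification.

(⇒) fails; (⇐) holds.

(⟹) This fails: s = 48 gives 48 ≡ 6 (mod 21) but 48 ≡ 3 (mod 9), so the conjunction on the right does not hold.

(⟸) Conversely, if s ≡ 6 (mod 7) and s ≡ 0 (mod 9), then by the Chinese remainder theorem s ≡ 27 (mod 63). Since 27 ≡ 6 (mod 21) and 21 ∣ 63, we get s ≡ 6 (mod 21).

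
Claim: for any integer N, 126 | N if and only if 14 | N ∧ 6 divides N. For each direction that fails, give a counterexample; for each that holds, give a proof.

Not equivalent: only (⇒) holds.

[⇐] This fails: take N = 42. Both 14 ∣ 42 and 6 ∣ 42, yet 42 is not a multiple of 126 (since 42 = 0·126 + 42), so 126 ∤ 42.

[⇒] If 126 ∣ N, write N = 126q. Since 126 = 9·14, N = 14·(9q), so 14 ∣ N; and since 126 = 21·6, N = 6·(21q), so 6 ∣ N.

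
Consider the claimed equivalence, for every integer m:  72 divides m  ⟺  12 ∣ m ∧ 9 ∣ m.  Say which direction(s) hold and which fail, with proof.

(⇒) holds; (⇐) fails.

Forward direction. If 72 ∣ m, write m = 72q. Since 72 = 6·12, m = 12·(6q), so 12 ∣ m; and since 72 = 8·9, m = 9·(8q), so 9 ∣ m.

Converse. This fails: take m = 36. Both 12 ∣ 36 and 9 ∣ 36, yet 36 is not a multiple of 72 (since 36 = 0·72 + 36), so 72 ∤ 36.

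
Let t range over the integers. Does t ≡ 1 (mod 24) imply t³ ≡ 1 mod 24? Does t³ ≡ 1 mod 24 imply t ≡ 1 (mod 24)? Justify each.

The biconditional holds.

[⇐] Suppose t³ ≡ 1 (mod 24). The only residue r in {0, …, 23} with r³ ≡ 1 (mod 24) is r = 1, so t ≡ 1 (mod 24).

[⇒] Suppose t ≡ 1 (mod 24). Write t = 24j + 1. Then (24j + 1)³ = 13824j³ + 1728j² + 72j + 1 = 24(576j³ + 72j² + 3j) + 1, so t³ ≡ 1 (mod 24).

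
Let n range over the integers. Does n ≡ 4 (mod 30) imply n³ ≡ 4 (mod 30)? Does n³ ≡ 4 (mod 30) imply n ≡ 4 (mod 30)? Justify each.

(→) Suppose n ≡ 4 (mod 30). Write n = 30j + 4. Then (30j + 4)³ = 27000j³ + 10800j² + 1440j + 64 = 30(900j³ + 360j² + 48j + 2) + 4, so n³ ≡ 4 (mod 30).

(←) Conversely, suppose n³ ≡ 4 (mod 30). The only residue r in {0, …, 29} with r³ ≡ 4 (mod 30) is r = 4, so n ≡ 4 (mod 30).

Both implications hold.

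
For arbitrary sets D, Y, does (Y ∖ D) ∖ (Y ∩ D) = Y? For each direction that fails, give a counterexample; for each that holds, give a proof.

(⊇) This inclusion fails. Take D = {1}, Y = {1}; then 1 ∈ Y but 1 ∉ (Y ∖ D) ∖ (Y ∩ D).

(⊆) Let x ∈ (Y ∖ D) ∖ (Y ∩ D). Then x ∈ Y and x ∉ D, from which x ∈ Y.

The sets are not equal: only the forward inclusion holds.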